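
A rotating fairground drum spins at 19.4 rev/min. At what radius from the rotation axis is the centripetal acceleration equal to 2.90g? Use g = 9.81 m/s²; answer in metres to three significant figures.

6.89 m

ω = 19.4 rev/min × 2π/60 = 2.032 rad/s.
a_c = ω²r = 2.90g ⇒ r = 2.90 × 9.81 / (2.032)² = 28.45/4.127 = 6.893 m.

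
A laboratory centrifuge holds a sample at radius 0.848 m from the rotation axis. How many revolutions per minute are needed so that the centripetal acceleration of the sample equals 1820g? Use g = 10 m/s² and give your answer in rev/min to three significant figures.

1400 rev/min

Require ω²r = 1820g, so ω = √(1820 × 10.0/0.848) = 146.5 rad/s.
In rev/min: ω × 60/(2π) = 146.5 × 60/(2π) = 1399 rev/min.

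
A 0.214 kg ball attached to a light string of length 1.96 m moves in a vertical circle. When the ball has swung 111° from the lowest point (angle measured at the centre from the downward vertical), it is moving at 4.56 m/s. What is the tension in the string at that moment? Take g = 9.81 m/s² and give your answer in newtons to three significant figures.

Take the radial direction toward the centre of the circle as positive. The component of the weight along the string toward the centre is −mg cos φ (φ measured from the bottom), so Newton's second law along the string gives T − mg cos φ = m v²/r.
cos 111° = -0.3584, so T = m(v²/r + g cos φ) = 0.214 × ((4.56)²/1.96 + 9.81 × -0.3584) = 0.214 × (10.61 + (-3.516)) = 0.214 × 7.093 = 1.518 N.

1.52 N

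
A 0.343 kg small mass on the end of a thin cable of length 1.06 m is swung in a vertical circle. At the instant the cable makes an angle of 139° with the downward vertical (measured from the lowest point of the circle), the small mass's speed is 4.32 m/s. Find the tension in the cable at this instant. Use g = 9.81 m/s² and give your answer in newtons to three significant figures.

Take the radial direction toward the centre of the circle as positive. The component of the weight along the string toward the centre is −mg cos φ (φ measured from the bottom), so Newton's second law along the string gives T − mg cos φ = m v²/r.
cos 139° = -0.7547, so T = m(v²/r + g cos φ) = 0.343 × ((4.32)²/1.06 + 9.81 × -0.7547) = 0.343 × (17.61 + (-7.404)) = 0.343 × 10.20 = 3.499 N.

3.50 N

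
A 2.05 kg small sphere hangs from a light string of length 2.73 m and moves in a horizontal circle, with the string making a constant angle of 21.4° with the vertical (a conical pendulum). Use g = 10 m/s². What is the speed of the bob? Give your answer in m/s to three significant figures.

1.98 m/s

The radius of the circle is r = L sinθ = 2.73 × sin 21.4° = 0.9961 m.
Horizontally T sinθ = mv²/r and vertically T cosθ = mg, so tanθ = v²/(rg).
v = √(r g tanθ) = √(0.9961 × 10.0 × 0.3919) = √3.904 = 1.976 m/s.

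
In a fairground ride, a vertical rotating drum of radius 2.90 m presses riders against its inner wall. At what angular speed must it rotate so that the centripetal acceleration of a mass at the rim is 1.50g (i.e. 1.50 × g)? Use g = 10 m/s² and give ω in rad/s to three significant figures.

Centripetal acceleration a_c = ω²r. Setting ω²r = 1.50g:
ω = √(1.50g / r) = √(1.50 × 10.0 / 2.90) = √5.172 = 2.274 rad/s.

2.27 rad/s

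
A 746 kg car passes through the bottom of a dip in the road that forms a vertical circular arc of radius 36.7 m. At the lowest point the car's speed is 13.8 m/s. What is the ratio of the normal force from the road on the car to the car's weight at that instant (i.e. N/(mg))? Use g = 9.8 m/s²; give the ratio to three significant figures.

1.53

At the bottom, N − mg = mv²/r, so N = m(v²/r + g) and N/(mg) = v²/(rg) + 1 = (13.8)²/(36.7 × 9.8) + 1 = 0.5295 + 1 = 1.530.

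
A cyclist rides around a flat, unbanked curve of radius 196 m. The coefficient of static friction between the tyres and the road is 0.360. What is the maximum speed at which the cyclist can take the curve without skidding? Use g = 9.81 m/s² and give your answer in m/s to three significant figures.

26.3 m/s

The only inward force on a level bend is static friction, so at the limit f_s = μ_s N = μ_s m g = m v²/r.
Mass cancels: v_max = √(μ_s g r) = √(0.360 × 9.81 × 196) = √692.2 = 26.31 m/s.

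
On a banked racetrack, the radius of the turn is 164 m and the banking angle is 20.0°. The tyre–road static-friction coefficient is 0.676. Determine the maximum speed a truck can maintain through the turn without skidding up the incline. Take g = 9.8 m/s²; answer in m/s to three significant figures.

47.1 m/s

At the maximum speed, friction acts down the slope at its limiting value f = μN. Radially (horizontal, toward centre): N sinθ + μN cosθ = mv²/r. Vertically: N cosθ − μN sinθ = mg.
Dividing: v² = r g (sinθ + μcosθ)/(cosθ − μsinθ).
sinθ + μcosθ = 0.3420 + 0.676×0.9397 = 0.9773; cosθ − μsinθ = 0.9397 − 0.676×0.3420 = 0.7085.
v² = 164 × 9.8 × 0.9773/0.7085 = 2217 m²/s², so v = 47.08 m/s.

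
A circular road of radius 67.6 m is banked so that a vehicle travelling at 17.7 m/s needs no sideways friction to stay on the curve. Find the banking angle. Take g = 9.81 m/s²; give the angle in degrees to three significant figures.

25.3°

With no friction, the horizontal component of the normal force provides the centripetal force: N sinθ = mv²/r, while N cosθ = mg vertically.
Dividing: tanθ = v²/(r g) = (17.7)²/(67.6 × 9.81) = 313.3/663.2 = 0.4724.
θ = arctan(0.4724) = 25.29°.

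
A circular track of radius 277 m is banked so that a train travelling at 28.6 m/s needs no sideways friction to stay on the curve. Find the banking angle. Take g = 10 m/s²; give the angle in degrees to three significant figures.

For a frictionless banked turn: horizontally N sinθ = mv²/r and vertically N cosθ = mg.
Dividing: tanθ = v²/(r g) = (28.6)²/(277 × 10.0) = 818.0/2770 = 0.2953.
θ = arctan(0.2953) = 16.45°.

16.5°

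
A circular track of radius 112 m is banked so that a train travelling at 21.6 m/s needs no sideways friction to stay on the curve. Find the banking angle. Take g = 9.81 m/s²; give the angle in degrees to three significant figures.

23.0°

With no friction, the horizontal component of the normal force provides the centripetal force: N sinθ = mv²/r, while N cosθ = mg vertically.
Dividing: tanθ = v²/(r g) = (21.6)²/(112 × 9.81) = 466.6/1099 = 0.4246.
θ = arctan(0.4246) = 23.01°.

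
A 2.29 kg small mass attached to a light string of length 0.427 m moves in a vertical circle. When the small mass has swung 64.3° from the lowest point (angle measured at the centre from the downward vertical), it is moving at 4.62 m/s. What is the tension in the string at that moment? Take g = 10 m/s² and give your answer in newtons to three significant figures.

Take the radial direction toward the centre of the circle as positive. The component of the weight along the string toward the centre is −mg cos φ (φ measured from the bottom), so Newton's second law along the string gives T − mg cos φ = m v²/r.
cos 64.3° = 0.4337, so T = m(v²/r + g cos φ) = 2.29 × ((4.62)²/0.427 + 10.0 × 0.4337) = 2.29 × (49.99 + (4.337)) = 2.29 × 54.32 = 124.4 N.

124 N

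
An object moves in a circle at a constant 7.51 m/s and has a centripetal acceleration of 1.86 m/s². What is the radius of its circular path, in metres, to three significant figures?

30.3 m

a_c = v²/r ⇒ r = v²/a_c = (7.51)²/1.86 = 56.40/1.86 = 30.32 m.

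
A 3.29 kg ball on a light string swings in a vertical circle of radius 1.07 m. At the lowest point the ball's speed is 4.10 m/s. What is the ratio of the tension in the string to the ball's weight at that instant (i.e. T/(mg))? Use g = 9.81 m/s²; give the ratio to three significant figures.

At the bottom, T − mg = mv²/r, so T = m(v²/r + g) and T/(mg) = v²/(rg) + 1 = (4.10)²/(1.07 × 9.81) + 1 = 1.601 + 1 = 2.601.

2.60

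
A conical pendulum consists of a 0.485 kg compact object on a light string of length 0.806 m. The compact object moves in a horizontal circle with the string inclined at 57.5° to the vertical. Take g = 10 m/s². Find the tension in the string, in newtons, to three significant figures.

Vertically the bob has no acceleration, so T cosθ = mg.
T = mg/cosθ = 0.485 × 10.0 / cos 57.5° = 4.850/0.5373 = 9.027 N.

9.03 N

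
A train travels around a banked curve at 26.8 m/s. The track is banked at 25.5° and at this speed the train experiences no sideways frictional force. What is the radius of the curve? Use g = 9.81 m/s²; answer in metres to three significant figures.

Frictionless banking: tanθ = v²/(rg), so r = v²/(g tanθ).
r = (26.8)²/(9.81 × tan 25.5°) = 718.2/(9.81 × 0.4770) = 718.2/4.679 = 153.5 m.

153 m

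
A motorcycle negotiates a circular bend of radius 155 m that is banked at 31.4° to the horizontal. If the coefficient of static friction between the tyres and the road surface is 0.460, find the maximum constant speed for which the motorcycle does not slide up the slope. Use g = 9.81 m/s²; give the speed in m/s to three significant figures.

At the maximum speed, friction acts down the slope at its limiting value f = μN. Radially (horizontal, toward centre): N sinθ + μN cosθ = mv²/r. Vertically: N cosθ − μN sinθ = mg.
Dividing: v² = r g (sinθ + μcosθ)/(cosθ − μsinθ).
sinθ + μcosθ = 0.5210 + 0.460×0.8536 = 0.9136; cosθ − μsinθ = 0.8536 − 0.460×0.5210 = 0.6139.
v² = 155 × 9.81 × 0.9136/0.6139 = 2263 m²/s², so v = 47.57 m/s.

47.6 m/s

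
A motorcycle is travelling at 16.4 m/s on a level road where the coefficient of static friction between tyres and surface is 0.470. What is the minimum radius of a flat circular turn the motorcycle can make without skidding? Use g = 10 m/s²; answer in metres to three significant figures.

57.2 m

At the limit, μ_s m g = m v²/r, so r_min = v²/(μ_s g) = (16.4)²/(0.470 × 10.0) = 269.0/4.700 = 57.23 m.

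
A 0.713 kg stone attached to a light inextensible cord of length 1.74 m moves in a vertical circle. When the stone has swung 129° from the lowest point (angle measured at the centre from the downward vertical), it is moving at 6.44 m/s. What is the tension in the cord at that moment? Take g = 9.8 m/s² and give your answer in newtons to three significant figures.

Take the radial direction toward the centre of the circle as positive. The component of the weight along the string toward the centre is −mg cos φ (φ measured from the bottom), so Newton's second law along the string gives T − mg cos φ = m v²/r.
cos 129° = -0.6293, so T = m(v²/r + g cos φ) = 0.713 × ((6.44)²/1.74 + 9.8 × -0.6293) = 0.713 × (23.84 + (-6.167)) = 0.713 × 17.67 = 12.60 N.

12.6 N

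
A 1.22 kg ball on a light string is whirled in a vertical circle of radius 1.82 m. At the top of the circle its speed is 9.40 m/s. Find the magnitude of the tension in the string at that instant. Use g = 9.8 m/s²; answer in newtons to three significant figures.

47.3 N

At the top, both T and the weight mg point inward (toward the centre), so T + mg = mv²/r.
T = m(v²/r − g) = 1.22 × ((9.40)²/1.82 − 9.8) = 1.22 × (48.55 − 9.8) = 1.22 × 38.75 = 47.27 N.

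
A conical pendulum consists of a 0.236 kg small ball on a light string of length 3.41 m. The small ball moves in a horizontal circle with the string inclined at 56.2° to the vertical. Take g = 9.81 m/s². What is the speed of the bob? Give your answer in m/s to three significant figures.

6.44 m/s

The radius of the circle is r = L sinθ = 3.41 × sin 56.2° = 2.834 m.
Horizontally T sinθ = mv²/r and vertically T cosθ = mg, so tanθ = v²/(rg).
v = √(r g tanθ) = √(2.834 × 9.81 × 1.494) = √41.52 = 6.444 m/s.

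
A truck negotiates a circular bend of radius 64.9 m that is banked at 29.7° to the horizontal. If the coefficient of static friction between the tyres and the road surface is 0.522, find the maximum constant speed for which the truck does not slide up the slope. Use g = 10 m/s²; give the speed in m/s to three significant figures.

At the maximum speed, friction acts down the slope at its limiting value f = μN. Radially (horizontal, toward centre): N sinθ + μN cosθ = mv²/r. Vertically: N cosθ − μN sinθ = mg.
Dividing: v² = r g (sinθ + μcosθ)/(cosθ − μsinθ).
sinθ + μcosθ = 0.4955 + 0.522×0.8686 = 0.9489; cosθ − μsinθ = 0.8686 − 0.522×0.4955 = 0.6100.
v² = 64.9 × 10.0 × 0.9489/0.6100 = 1010 m²/s², so v = 31.77 m/s.

31.8 m/s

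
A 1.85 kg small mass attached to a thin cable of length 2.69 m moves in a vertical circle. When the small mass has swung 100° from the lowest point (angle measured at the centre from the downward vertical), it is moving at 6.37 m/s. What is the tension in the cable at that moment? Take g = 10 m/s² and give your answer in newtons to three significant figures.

24.7 N

Take the radial direction toward the centre of the circle as positive. The component of the weight along the string toward the centre is −mg cos φ (φ measured from the bottom), so Newton's second law along the string gives T − mg cos φ = m v²/r.
cos 100° = -0.1736, so T = m(v²/r + g cos φ) = 1.85 × ((6.37)²/2.69 + 10.0 × -0.1736) = 1.85 × (15.08 + (-1.736)) = 1.85 × 13.35 = 24.69 N.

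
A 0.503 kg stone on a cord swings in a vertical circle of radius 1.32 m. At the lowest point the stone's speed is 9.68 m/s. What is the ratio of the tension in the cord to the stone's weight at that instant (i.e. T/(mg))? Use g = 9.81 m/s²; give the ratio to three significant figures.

At the bottom, T − mg = mv²/r, so T = m(v²/r + g) and T/(mg) = v²/(rg) + 1 = (9.68)²/(1.32 × 9.81) + 1 = 7.236 + 1 = 8.236.

8.24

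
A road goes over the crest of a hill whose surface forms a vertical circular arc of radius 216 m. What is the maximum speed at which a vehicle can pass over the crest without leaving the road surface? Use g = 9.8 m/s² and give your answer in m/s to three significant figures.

46.0 m/s

At the crest the centre of the circle is below the vehicle, so the net downward (centripetal) force is mg − N = mv²/r.
The vehicle leaves the road when N → 0, giving v_max = √(g r) = √(9.8 × 216) = 46.01 m/s.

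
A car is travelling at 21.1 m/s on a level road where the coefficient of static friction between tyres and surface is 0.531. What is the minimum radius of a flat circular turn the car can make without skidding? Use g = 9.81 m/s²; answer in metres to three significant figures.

At the limit, μ_s m g = m v²/r, so r_min = v²/(μ_s g) = (21.1)²/(0.531 × 9.81) = 445.2/5.209 = 85.47 m.

85.5 m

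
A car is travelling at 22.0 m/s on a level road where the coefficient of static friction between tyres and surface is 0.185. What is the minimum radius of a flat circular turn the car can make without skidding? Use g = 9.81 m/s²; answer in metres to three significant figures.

At the limit, μ_s m g = m v²/r, so r_min = v²/(μ_s g) = (22.0)²/(0.185 × 9.81) = 484.0/1.815 = 266.7 m.

267 m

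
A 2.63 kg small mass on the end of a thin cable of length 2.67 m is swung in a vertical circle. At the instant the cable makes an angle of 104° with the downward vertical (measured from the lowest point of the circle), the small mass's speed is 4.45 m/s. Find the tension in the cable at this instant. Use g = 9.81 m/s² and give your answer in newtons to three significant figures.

Take the radial direction toward the centre of the circle as positive. The component of the weight along the string toward the centre is −mg cos φ (φ measured from the bottom), so Newton's second law along the string gives T − mg cos φ = m v²/r.
cos 104° = -0.2419, so T = m(v²/r + g cos φ) = 2.63 × ((4.45)²/2.67 + 9.81 × -0.2419) = 2.63 × (7.417 + (-2.373)) = 2.63 × 5.043 = 13.26 N.

13.3 N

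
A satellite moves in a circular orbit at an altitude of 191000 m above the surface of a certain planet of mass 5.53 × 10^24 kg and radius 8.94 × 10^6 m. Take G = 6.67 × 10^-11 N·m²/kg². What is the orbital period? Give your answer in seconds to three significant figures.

r = R + h = 8.94 × 10^6 + 191000 = 9.131 × 10^6 m. Gravity provides the centripetal force: G M m / r² = m v² / r ⇒ v = √(GM/r) = 6356 m/s.
T = 2πr/v = 2π × 9.131 × 10^6 / 6356 = 9027 s.

9030 s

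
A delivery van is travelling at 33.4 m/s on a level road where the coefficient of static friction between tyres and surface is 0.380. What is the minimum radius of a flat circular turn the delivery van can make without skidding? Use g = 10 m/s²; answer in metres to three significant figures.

294 m

At the limit, μ_s m g = m v²/r, so r_min = v²/(μ_s g) = (33.4)²/(0.380 × 10.0) = 1116/3.800 = 293.6 m.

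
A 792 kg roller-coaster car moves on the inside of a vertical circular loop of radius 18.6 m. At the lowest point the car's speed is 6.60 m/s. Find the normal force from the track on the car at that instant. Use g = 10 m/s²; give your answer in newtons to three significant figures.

9770 N

At the lowest point, N points up (toward the centre) and the weight mg points down (away from the centre), so the net inward force is N − mg = mv²/r.
N = m(v²/r + g) = 792 × ((6.60)²/18.6 + 10.0) = 792 × (2.342 + 10.0) = 792 × 12.34 = 9775 N.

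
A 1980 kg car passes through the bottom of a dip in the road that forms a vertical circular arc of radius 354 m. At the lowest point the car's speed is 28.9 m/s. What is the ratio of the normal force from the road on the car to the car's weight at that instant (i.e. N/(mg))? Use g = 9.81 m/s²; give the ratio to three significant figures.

1.24

At the bottom, N − mg = mv²/r, so N = m(v²/r + g) and N/(mg) = v²/(rg) + 1 = (28.9)²/(354 × 9.81) + 1 = 0.2405 + 1 = 1.241.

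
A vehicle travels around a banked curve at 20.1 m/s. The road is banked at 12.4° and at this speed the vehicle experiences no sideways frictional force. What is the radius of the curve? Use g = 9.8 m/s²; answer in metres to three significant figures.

Frictionless banking: tanθ = v²/(rg), so r = v²/(g tanθ).
r = (20.1)²/(9.8 × tan 12.4°) = 404.0/(9.8 × 0.2199) = 404.0/2.155 = 187.5 m.

188 m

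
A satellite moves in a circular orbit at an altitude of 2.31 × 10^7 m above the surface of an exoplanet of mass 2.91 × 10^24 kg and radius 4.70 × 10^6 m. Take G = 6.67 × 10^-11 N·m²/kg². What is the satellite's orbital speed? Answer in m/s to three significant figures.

Orbital radius r = R + h = 4.70 × 10^6 + 2.31 × 10^7 = 2.780 × 10^7 m.
Gravity supplies the centripetal force: G M m / r² = m v² / r, so v = √(GM/r).
v = √(6.67 × 10^-11 × 2.91 × 10^24 / 2.780 × 10^7) = √(6.982 × 10^6) = 2642 m/s.

2640 m/s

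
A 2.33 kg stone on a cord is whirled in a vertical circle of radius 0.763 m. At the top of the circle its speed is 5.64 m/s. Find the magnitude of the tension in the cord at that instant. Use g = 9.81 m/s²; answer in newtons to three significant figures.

74.3 N

At the top, both T and the weight mg point inward (toward the centre), so T + mg = mv²/r.
T = m(v²/r − g) = 2.33 × ((5.64)²/0.763 − 9.81) = 2.33 × (41.69 − 9.81) = 2.33 × 31.88 = 74.28 N.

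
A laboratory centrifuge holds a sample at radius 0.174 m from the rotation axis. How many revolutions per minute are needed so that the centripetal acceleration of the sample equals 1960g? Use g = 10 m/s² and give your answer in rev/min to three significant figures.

3200 rev/min

Require ω²r = 1960g, so ω = √(1960 × 10.0/0.174) = 335.6 rad/s.
In rev/min: ω × 60/(2π) = 335.6 × 60/(2π) = 3205 rev/min.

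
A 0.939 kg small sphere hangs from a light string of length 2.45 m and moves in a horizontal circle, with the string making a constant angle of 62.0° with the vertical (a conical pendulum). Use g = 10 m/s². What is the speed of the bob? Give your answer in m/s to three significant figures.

6.38 m/s

The radius of the circle is r = L sinθ = 2.45 × sin 62.0° = 2.163 m.
Horizontally T sinθ = mv²/r and vertically T cosθ = mg, so tanθ = v²/(rg).
v = √(r g tanθ) = √(2.163 × 10.0 × 1.881) = √40.68 = 6.378 m/s.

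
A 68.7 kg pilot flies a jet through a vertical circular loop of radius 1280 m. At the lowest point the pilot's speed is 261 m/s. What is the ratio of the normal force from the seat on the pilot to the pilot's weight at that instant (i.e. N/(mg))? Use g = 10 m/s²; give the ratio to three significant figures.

6.32

At the bottom, N − mg = mv²/r, so N = m(v²/r + g) and N/(mg) = v²/(rg) + 1 = (261)²/(1280 × 10.0) + 1 = 5.322 + 1 = 6.322.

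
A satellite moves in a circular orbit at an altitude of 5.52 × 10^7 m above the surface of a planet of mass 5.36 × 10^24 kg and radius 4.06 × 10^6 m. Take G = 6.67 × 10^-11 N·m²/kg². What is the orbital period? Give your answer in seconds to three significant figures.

r = R + h = 4.06 × 10^6 + 5.52 × 10^7 = 5.926 × 10^7 m. Gravity provides the centripetal force: G M m / r² = m v² / r ⇒ v = √(GM/r) = 2456 m/s.
T = 2πr/v = 2π × 5.926 × 10^7 / 2456 = 151600 s.

152000 s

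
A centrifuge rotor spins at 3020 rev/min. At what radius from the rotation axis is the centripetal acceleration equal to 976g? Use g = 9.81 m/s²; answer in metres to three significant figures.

0.0957 m

ω = 3020 rev/min × 2π/60 = 316.3 rad/s.
a_c = ω²r = 976g ⇒ r = 976 × 9.81 / (316.3)² = 9575/100000 = 0.09573 m.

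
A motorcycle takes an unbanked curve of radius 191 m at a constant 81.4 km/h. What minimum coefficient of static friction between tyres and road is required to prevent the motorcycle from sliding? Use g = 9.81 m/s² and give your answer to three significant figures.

v = 81.4/3.6 = 22.61 m/s.
Friction provides the centripetal force: μ_s m g = m v²/r, so μ_s = v²/(g r) = (22.61)²/(9.81 × 191) = 511.3/1874 = 0.2729.

0.273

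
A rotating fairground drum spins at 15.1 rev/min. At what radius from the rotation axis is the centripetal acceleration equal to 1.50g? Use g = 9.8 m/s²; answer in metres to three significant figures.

5.88 m

ω = 15.1 rev/min × 2π/60 = 1.581 rad/s.
a_c = ω²r = 1.50g ⇒ r = 1.50 × 9.8 / (1.581)² = 14.70/2.500 = 5.879 m.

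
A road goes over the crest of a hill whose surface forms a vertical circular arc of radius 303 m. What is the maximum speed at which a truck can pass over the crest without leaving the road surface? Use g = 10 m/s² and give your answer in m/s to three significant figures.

55.0 m/s

At the crest the centre of the circle is below the truck, so the net downward (centripetal) force is mg − N = mv²/r.
The truck leaves the road when N → 0, giving v_max = √(g r) = √(10.0 × 303) = 55.05 m/s.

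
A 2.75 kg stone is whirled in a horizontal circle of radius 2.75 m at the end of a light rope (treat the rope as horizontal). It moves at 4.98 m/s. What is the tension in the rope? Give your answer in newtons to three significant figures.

24.8 N

The tension is the only horizontal force, so it supplies the full centripetal force: T = m v²/r = 2.75 × (4.980)²/2.75 = 2.75 × 24.80/2.75 = 24.80 N.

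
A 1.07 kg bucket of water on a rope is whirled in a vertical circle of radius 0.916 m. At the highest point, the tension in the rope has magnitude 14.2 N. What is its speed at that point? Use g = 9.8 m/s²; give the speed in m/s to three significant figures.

4.60 m/s

At the top, T + mg = mv²/r, so v = √(r(T/m + g)) = √(0.916 × (14.2/1.07 + 9.8)) = √(0.916 × 23.07) = √21.13 = 4.597 m/s.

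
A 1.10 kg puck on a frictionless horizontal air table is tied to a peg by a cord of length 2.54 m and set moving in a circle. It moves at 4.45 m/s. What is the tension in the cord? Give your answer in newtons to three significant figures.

8.58 N

The tension is the only horizontal force, so it supplies the full centripetal force: T = m v²/r = 1.10 × (4.450)²/2.54 = 1.10 × 19.80/2.54 = 8.576 N.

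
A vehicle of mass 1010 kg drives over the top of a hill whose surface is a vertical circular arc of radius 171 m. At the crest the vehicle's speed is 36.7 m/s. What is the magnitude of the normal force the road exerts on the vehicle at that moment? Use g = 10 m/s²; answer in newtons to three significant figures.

2140 N

At the crest the centripetal acceleration points downward (toward the centre of the arc), so mg − N = mv²/r.
N = m(g − v²/r) = 1010 × (10.0 − (36.7)²/171) = 1010 × (10.0 − 7.877) = 1010 × 2.123 = 2145 N.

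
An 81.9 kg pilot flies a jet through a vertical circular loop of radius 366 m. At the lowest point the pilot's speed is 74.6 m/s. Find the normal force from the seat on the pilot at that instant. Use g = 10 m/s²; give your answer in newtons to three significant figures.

At the lowest point, N points up (toward the centre) and the weight mg points down (away from the centre), so the net inward force is N − mg = mv²/r.
N = m(v²/r + g) = 81.9 × ((74.6)²/366 + 10.0) = 81.9 × (15.21 + 10.0) = 81.9 × 25.21 = 2064 N.

2060 N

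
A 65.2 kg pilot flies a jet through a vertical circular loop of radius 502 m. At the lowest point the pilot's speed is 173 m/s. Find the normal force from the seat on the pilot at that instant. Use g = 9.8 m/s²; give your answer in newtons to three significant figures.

At the lowest point, N points up (toward the centre) and the weight mg points down (away from the centre), so the net inward force is N − mg = mv²/r.
N = m(v²/r + g) = 65.2 × ((173)²/502 + 9.8) = 65.2 × (59.62 + 9.8) = 65.2 × 69.42 = 4526 N.

4530 N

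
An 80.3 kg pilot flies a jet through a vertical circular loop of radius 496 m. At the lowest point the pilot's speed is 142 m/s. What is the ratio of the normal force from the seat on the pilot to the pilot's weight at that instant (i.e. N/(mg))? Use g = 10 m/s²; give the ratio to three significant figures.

5.07

At the bottom, N − mg = mv²/r, so N = m(v²/r + g) and N/(mg) = v²/(rg) + 1 = (142)²/(496 × 10.0) + 1 = 4.065 + 1 = 5.065.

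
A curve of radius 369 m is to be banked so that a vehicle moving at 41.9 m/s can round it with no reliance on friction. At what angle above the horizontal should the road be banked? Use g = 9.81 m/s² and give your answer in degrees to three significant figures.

With no friction, the horizontal component of the normal force provides the centripetal force: N sinθ = mv²/r, while N cosθ = mg vertically.
Dividing: tanθ = v²/(r g) = (41.9)²/(369 × 9.81) = 1756/3620 = 0.4850.
θ = arctan(0.4850) = 25.87°.

25.9°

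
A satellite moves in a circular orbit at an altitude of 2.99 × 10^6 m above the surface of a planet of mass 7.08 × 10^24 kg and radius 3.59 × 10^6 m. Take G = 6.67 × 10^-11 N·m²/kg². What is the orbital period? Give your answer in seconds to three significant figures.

4880 s

r = R + h = 3.59 × 10^6 + 2.99 × 10^6 = 6.580 × 10^6 m. Gravity provides the centripetal force: G M m / r² = m v² / r ⇒ v = √(GM/r) = 8472 m/s.
T = 2πr/v = 2π × 6.580 × 10^6 / 8472 = 4880 s.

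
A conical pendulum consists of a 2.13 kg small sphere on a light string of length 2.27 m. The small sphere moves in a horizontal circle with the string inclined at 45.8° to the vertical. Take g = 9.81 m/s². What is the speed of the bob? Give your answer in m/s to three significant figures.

The radius of the circle is r = L sinθ = 2.27 × sin 45.8° = 1.627 m.
Horizontally T sinθ = mv²/r and vertically T cosθ = mg, so tanθ = v²/(rg).
v = √(r g tanθ) = √(1.627 × 9.81 × 1.028) = √16.42 = 4.052 m/s.

4.05 m/s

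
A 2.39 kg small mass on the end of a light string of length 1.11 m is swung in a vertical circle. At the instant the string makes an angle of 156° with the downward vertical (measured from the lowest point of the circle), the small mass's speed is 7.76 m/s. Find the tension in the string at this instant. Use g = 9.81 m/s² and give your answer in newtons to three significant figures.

108 N

Take the radial direction toward the centre of the circle as positive. The component of the weight along the string toward the centre is −mg cos φ (φ measured from the bottom), so Newton's second law along the string gives T − mg cos φ = m v²/r.
cos 156° = -0.9135, so T = m(v²/r + g cos φ) = 2.39 × ((7.76)²/1.11 + 9.81 × -0.9135) = 2.39 × (54.25 + (-8.962)) = 2.39 × 45.29 = 108.2 N.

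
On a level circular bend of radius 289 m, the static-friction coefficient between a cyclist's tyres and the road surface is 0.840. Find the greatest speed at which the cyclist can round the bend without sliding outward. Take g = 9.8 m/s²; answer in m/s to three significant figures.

Friction provides the centripetal force on a flat curve. At maximum speed it is at its limiting value: μ_s m g = m v²/r.
Mass cancels: v_max = √(μ_s g r) = √(0.840 × 9.8 × 289) = √2379 = 48.78 m/s.

48.8 m/s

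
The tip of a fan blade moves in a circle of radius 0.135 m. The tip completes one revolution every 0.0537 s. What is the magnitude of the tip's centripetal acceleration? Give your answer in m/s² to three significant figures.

1850 m/s²

v = 2πr/T = 2π × 0.135/0.0537 = 15.80 m/s.
a_c = v²/r = (15.80)²/0.135 = 249.5/0.135 = 1848 m/s².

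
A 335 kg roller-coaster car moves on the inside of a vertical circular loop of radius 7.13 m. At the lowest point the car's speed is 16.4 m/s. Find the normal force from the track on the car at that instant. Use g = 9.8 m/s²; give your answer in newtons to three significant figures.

15900 N

At the lowest point, N points up (toward the centre) and the weight mg points down (away from the centre), so the net inward force is N − mg = mv²/r.
N = m(v²/r + g) = 335 × ((16.4)²/7.13 + 9.8) = 335 × (37.72 + 9.8) = 335 × 47.52 = 15920 N.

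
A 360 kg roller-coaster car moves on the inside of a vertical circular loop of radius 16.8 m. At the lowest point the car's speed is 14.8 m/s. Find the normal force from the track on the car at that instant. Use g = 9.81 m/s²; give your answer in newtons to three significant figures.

8230 N

At the lowest point, N points up (toward the centre) and the weight mg points down (away from the centre), so the net inward force is N − mg = mv²/r.
N = m(v²/r + g) = 360 × ((14.8)²/16.8 + 9.81) = 360 × (13.04 + 9.81) = 360 × 22.85 = 8225 N.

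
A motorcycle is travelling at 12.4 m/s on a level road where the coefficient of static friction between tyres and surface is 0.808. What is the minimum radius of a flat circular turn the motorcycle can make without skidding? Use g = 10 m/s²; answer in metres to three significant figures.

At the limit, μ_s m g = m v²/r, so r_min = v²/(μ_s g) = (12.4)²/(0.808 × 10.0) = 153.8/8.080 = 19.03 m.

19.0 m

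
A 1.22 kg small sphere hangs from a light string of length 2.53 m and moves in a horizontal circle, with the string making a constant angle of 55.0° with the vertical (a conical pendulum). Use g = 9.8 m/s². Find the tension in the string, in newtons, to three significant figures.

Vertically the bob has no acceleration, so T cosθ = mg.
T = mg/cosθ = 1.22 × 9.8 / cos 55.0° = 11.96/0.5736 = 20.84 N.

20.8 N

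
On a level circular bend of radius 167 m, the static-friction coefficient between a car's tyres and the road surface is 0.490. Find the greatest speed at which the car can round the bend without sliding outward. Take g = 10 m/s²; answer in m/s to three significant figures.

On a flat curve, static friction is the only horizontal force, so it must supply the full centripetal force: μ_s m g = m v²/r.
Mass cancels: v_max = √(μ_s g r) = √(0.490 × 10.0 × 167) = √818.3 = 28.61 m/s.

28.6 m/s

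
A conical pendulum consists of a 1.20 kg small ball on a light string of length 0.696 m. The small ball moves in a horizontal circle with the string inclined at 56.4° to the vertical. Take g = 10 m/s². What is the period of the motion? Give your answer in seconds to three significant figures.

r = L sinθ = 0.5797 m. From T sinθ = mω²r and T cosθ = mg: tanθ = ω²r/g, so ω² = g tanθ / r = g/(L cosθ).
ω = √(g/(L cosθ)) = √(10.0/(0.696 × 0.5534)) = √25.96 = 5.095 rad/s.
Period = 2π/ω = 1.233 s.

1.23 s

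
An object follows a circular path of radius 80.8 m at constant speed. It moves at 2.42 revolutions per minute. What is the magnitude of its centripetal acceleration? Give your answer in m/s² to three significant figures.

ω = 2.42 rev/min × 2π/60 = 0.2534 rad/s, so v = ωr = 0.2534 × 80.8 = 20.48 m/s.
a_c = v²/r = (20.48)²/80.8 = 419.3/80.8 = 5.189 m/s².

5.19 m/s²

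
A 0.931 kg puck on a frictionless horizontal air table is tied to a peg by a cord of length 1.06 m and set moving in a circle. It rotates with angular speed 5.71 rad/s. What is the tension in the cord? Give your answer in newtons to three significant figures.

v = ωr = 5.71 × 1.06 = 6.053 m/s.
The tension is the only horizontal force, so it supplies the full centripetal force: T = m v²/r = 0.931 × (6.053)²/1.06 = 0.931 × 36.63/1.06 = 32.18 N.

32.2 N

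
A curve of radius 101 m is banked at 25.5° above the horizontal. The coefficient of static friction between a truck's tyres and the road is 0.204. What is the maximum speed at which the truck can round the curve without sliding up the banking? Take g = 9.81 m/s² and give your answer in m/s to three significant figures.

27.3 m/s

At the maximum speed, friction acts down the slope at its limiting value f = μN. Radially (horizontal, toward centre): N sinθ + μN cosθ = mv²/r. Vertically: N cosθ − μN sinθ = mg.
Dividing: v² = r g (sinθ + μcosθ)/(cosθ − μsinθ).
sinθ + μcosθ = 0.4305 + 0.204×0.9026 = 0.6146; cosθ − μsinθ = 0.9026 − 0.204×0.4305 = 0.8148.
v² = 101 × 9.81 × 0.6146/0.8148 = 747.4 m²/s², so v = 27.34 m/s.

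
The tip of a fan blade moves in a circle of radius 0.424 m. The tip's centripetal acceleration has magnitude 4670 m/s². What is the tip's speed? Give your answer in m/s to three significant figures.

44.5 m/s

a_c = v²/r ⇒ v = √(a_c · r) = √(4670 × 0.424) = √1980 = 44.50 m/s.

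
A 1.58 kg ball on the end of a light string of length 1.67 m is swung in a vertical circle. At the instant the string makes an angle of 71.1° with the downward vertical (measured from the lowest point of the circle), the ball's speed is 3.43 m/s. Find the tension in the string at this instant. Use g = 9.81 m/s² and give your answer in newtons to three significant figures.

Take the radial direction toward the centre of the circle as positive. The component of the weight along the string toward the centre is −mg cos φ (φ measured from the bottom), so Newton's second law along the string gives T − mg cos φ = m v²/r.
cos 71.1° = 0.3239, so T = m(v²/r + g cos φ) = 1.58 × ((3.43)²/1.67 + 9.81 × 0.3239) = 1.58 × (7.045 + (3.178)) = 1.58 × 10.22 = 16.15 N.

16.2 N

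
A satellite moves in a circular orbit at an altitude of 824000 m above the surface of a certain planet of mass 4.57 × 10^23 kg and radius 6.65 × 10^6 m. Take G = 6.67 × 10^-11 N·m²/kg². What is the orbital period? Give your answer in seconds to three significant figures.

r = R + h = 6.65 × 10^6 + 824000 = 7.474 × 10^6 m. Gravity provides the centripetal force: G M m / r² = m v² / r ⇒ v = √(GM/r) = 2020 m/s.
T = 2πr/v = 2π × 7.474 × 10^6 / 2020 = 23250 s.

23300 s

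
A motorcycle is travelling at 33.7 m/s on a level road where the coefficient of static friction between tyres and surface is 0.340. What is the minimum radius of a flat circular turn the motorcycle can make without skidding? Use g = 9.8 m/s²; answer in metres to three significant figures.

At the limit, μ_s m g = m v²/r, so r_min = v²/(μ_s g) = (33.7)²/(0.340 × 9.8) = 1136/3.332 = 340.8 m.

341 m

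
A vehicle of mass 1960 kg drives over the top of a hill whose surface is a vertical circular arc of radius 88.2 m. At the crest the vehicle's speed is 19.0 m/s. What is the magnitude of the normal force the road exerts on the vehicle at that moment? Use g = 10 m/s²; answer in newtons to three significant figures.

11600 N

At the crest the centripetal acceleration points downward (toward the centre of the arc), so mg − N = mv²/r.
N = m(g − v²/r) = 1960 × (10.0 − (19.0)²/88.2) = 1960 × (10.0 − 4.093) = 1960 × 5.907 = 11580 N.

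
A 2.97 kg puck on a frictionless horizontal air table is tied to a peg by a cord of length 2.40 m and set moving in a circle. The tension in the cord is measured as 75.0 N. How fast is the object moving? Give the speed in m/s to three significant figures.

7.78 m/s

T = m v²/r ⇒ v = √(T r / m) = √(75.0 × 2.40 / 2.97) = √60.61 = 7.785 m/s.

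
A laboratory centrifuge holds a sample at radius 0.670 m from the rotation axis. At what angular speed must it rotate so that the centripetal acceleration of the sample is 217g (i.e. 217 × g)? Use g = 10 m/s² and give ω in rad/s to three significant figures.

Centripetal acceleration a_c = ω²r. Setting ω²r = 217g:
ω = √(217g / r) = √(217 × 10.0 / 0.670) = √3239 = 56.91 rad/s.

56.9 rad/s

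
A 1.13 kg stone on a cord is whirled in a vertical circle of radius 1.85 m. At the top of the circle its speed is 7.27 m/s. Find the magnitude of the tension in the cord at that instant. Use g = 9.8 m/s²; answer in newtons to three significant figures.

21.2 N

At the top, both T and the weight mg point inward (toward the centre), so T + mg = mv²/r.
T = m(v²/r − g) = 1.13 × ((7.27)²/1.85 − 9.8) = 1.13 × (28.57 − 9.8) = 1.13 × 18.77 = 21.21 N.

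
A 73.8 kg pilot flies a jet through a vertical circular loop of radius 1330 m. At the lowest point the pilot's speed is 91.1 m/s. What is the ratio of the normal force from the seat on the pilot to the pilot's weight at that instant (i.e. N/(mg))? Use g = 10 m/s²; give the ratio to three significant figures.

1.62

At the bottom, N − mg = mv²/r, so N = m(v²/r + g) and N/(mg) = v²/(rg) + 1 = (91.1)²/(1330 × 10.0) + 1 = 0.6240 + 1 = 1.624.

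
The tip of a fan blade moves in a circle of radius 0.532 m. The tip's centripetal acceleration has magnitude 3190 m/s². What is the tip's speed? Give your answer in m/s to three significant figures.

a_c = v²/r ⇒ v = √(a_c · r) = √(3190 × 0.532) = √1697 = 41.20 m/s.

41.2 m/s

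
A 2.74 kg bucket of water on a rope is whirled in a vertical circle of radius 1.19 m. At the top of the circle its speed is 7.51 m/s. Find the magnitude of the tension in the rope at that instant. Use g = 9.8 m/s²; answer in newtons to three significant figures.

103 N

At the top, both T and the weight mg point inward (toward the centre), so T + mg = mv²/r.
T = m(v²/r − g) = 2.74 × ((7.51)²/1.19 − 9.8) = 2.74 × (47.40 − 9.8) = 2.74 × 37.60 = 103.0 N.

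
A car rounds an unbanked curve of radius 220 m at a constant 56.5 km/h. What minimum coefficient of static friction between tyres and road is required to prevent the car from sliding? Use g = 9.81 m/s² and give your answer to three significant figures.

0.114

v = 56.5/3.6 = 15.69 m/s.
Friction provides the centripetal force: μ_s m g = m v²/r, so μ_s = v²/(g r) = (15.69)²/(9.81 × 220) = 246.3/2158 = 0.1141.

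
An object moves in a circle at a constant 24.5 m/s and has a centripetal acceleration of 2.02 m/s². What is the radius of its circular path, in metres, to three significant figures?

a_c = v²/r ⇒ r = v²/a_c = (24.5)²/2.02 = 600.2/2.02 = 297.2 m.

297 m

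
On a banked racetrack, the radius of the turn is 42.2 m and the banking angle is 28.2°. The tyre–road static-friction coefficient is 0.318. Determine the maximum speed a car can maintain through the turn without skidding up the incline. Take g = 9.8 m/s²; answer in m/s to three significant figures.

20.6 m/s

At the maximum speed, friction acts down the slope at its limiting value f = μN. Radially (horizontal, toward centre): N sinθ + μN cosθ = mv²/r. Vertically: N cosθ − μN sinθ = mg.
Dividing: v² = r g (sinθ + μcosθ)/(cosθ − μsinθ).
sinθ + μcosθ = 0.4726 + 0.318×0.8813 = 0.7528; cosθ − μsinθ = 0.8813 − 0.318×0.4726 = 0.7310.
v² = 42.2 × 9.8 × 0.7528/0.7310 = 425.9 m²/s², so v = 20.64 m/s.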